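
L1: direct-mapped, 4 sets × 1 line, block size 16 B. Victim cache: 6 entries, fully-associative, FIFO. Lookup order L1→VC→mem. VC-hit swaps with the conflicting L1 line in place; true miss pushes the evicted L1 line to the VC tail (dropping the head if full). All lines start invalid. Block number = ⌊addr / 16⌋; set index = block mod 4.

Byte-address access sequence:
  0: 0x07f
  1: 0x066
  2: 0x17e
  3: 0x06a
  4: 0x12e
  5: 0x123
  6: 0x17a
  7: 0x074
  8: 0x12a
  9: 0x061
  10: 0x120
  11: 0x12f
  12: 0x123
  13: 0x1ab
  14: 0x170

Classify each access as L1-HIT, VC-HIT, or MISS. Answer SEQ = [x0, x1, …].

  [0] addr=0x7f blk=7 s=3: MISS | VC []
  [1] addr=0x66 blk=6 s=2: MISS | VC []
  [2] addr=0x17e blk=23 s=3: MISS | VC [7]
  [3] addr=0x6a blk=6 s=2: L1-HIT | VC [7]
  [4] addr=0x12e blk=18 s=2: MISS | VC [7, 6]
  [5] addr=0x123 blk=18 s=2: L1-HIT | VC [7, 6]
  [6] addr=0x17a blk=23 s=3: L1-HIT | VC [7, 6]
  [7] addr=0x74 blk=7 s=3: VC-HIT | VC [23, 6]
  [8] addr=0x12a blk=18 s=2: L1-HIT | VC [23, 6]
  [9] addr=0x61 blk=6 s=2: VC-HIT | VC [23, 18]
  [10] addr=0x120 blk=18 s=2: VC-HIT | VC [23, 6]
  [11] addr=0x12f blk=18 s=2: L1-HIT | VC [23, 6]
  [12] addr=0x123 blk=18 s=2: L1-HIT | VC [23, 6]
  [13] addr=0x1ab blk=26 s=2: MISS | VC [23, 6, 18]
  [14] addr=0x170 blk=23 s=3: VC-HIT | VC [7, 6, 18]

SEQ = [MISS, MISS, MISS, L1-HIT, MISS, L1-HIT, L1-HIT, VC-HIT, L1-HIT, VC-HIT, VC-HIT, L1-HIT, L1-HIT, MISS, VC-HIT]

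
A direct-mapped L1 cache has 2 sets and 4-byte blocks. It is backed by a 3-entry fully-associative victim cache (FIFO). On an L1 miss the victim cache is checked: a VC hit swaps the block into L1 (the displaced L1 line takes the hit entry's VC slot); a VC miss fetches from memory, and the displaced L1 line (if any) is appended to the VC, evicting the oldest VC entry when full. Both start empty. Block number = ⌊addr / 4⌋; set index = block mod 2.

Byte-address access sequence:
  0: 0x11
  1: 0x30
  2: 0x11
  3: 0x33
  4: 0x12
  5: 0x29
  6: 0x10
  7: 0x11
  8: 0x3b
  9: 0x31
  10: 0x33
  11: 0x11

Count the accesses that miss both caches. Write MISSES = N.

#0 0x11→b4/s0 MISS; vc=[]
#1 0x30→b12/s0 MISS; vc=[4]
#2 0x11→b4/s0 VC-HIT; vc=[12]
#3 0x33→b12/s0 VC-HIT; vc=[4]
#4 0x12→b4/s0 VC-HIT; vc=[12]
#5 0x29→b10/s0 MISS; vc=[12,4]
#6 0x10→b4/s0 VC-HIT; vc=[12,10]
#7 0x11→b4/s0 L1-HIT; vc=[12,10]
#8 0x3b→b14/s0 MISS; vc=[12,10,4]
#9 0x31→b12/s0 VC-HIT; vc=[14,10,4]
#10 0x33→b12/s0 L1-HIT; vc=[14,10,4]
#11 0x11→b4/s0 VC-HIT; vc=[14,10,12]

MISSES = 4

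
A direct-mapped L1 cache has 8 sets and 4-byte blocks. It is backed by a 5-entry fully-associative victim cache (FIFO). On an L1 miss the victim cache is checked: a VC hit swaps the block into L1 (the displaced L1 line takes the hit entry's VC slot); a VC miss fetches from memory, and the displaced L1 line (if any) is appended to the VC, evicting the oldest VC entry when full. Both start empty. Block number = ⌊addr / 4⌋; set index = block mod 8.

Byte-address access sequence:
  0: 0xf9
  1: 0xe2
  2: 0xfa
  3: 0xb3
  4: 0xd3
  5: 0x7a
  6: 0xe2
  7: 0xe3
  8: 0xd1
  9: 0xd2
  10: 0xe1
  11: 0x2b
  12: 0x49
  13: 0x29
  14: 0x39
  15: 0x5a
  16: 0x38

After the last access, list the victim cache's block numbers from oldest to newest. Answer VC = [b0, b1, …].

#0 0xf9→b62/s6 MISS; vc=[]
#1 0xe2→b56/s0 MISS; vc=[]
#2 0xfa→b62/s6 L1-HIT; vc=[]
#3 0xb3→b44/s4 MISS; vc=[]
#4 0xd3→b52/s4 MISS; vc=[44]
#5 0x7a→b30/s6 MISS; vc=[44,62]
#6 0xe2→b56/s0 L1-HIT; vc=[44,62]
#7 0xe3→b56/s0 L1-HIT; vc=[44,62]
#8 0xd1→b52/s4 L1-HIT; vc=[44,62]
#9 0xd2→b52/s4 L1-HIT; vc=[44,62]
#10 0xe1→b56/s0 L1-HIT; vc=[44,62]
#11 0x2b→b10/s2 MISS; vc=[44,62]
#12 0x49→b18/s2 MISS; vc=[44,62,10]
#13 0x29→b10/s2 VC-HIT; vc=[44,62,18]
#14 0x39→b14/s6 MISS; vc=[44,62,18,30]
#15 0x5a→b22/s6 MISS; vc=[44,62,18,30,14]
#16 0x38→b14/s6 VC-HIT; vc=[44,62,18,30,22]

VC = [44, 62, 18, 30, 22]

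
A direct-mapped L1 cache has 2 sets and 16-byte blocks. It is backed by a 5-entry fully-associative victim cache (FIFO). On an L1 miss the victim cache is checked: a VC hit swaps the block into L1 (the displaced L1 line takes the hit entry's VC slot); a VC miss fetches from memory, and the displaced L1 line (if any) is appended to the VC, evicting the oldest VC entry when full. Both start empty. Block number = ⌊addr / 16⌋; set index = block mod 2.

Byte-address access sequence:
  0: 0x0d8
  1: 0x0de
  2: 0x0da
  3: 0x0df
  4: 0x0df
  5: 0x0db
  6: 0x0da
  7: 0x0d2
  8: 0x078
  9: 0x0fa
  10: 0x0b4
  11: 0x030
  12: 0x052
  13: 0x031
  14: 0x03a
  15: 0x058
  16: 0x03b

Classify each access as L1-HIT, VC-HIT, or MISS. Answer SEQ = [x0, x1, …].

SEQ = [MISS, L1-HIT, L1-HIT, L1-HIT, L1-HIT, L1-HIT, L1-HIT, L1-HIT, MISS, MISS, MISS, MISS, MISS, VC-HIT, L1-HIT, VC-HIT, VC-HIT]

#0 0xd8→b13/s1 MISS; vc=[]
#1 0xde→b13/s1 L1-HIT; vc=[]
#2 0xda→b13/s1 L1-HIT; vc=[]
#3 0xdf→b13/s1 L1-HIT; vc=[]
#4 0xdf→b13/s1 L1-HIT; vc=[]
#5 0xdb→b13/s1 L1-HIT; vc=[]
#6 0xda→b13/s1 L1-HIT; vc=[]
#7 0xd2→b13/s1 L1-HIT; vc=[]
#8 0x78→b7/s1 MISS; vc=[13]
#9 0xfa→b15/s1 MISS; vc=[13,7]
#10 0xb4→b11/s1 MISS; vc=[13,7,15]
#11 0x30→b3/s1 MISS; vc=[13,7,15,11]
#12 0x52→b5/s1 MISS; vc=[13,7,15,11,3]
#13 0x31→b3/s1 VC-HIT; vc=[13,7,15,11,5]
#14 0x3a→b3/s1 L1-HIT; vc=[13,7,15,11,5]
#15 0x58→b5/s1 VC-HIT; vc=[13,7,15,11,3]
#16 0x3b→b3/s1 VC-HIT; vc=[13,7,15,11,5]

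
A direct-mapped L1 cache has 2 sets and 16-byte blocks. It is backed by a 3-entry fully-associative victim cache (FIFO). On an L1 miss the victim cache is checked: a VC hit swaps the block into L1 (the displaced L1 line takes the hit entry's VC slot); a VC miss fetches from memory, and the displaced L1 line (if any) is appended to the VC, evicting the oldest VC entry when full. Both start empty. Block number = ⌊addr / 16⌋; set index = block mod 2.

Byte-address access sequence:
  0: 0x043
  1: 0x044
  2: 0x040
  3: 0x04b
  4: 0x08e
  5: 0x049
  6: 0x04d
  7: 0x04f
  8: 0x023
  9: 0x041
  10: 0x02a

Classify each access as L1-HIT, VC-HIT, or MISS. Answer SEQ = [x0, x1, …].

SEQ = [MISS, L1-HIT, L1-HIT, L1-HIT, MISS, VC-HIT, L1-HIT, L1-HIT, MISS, VC-HIT, VC-HIT]

#0 0x43→b4/s0 MISS; vc=[]
#1 0x44→b4/s0 L1-HIT; vc=[]
#2 0x40→b4/s0 L1-HIT; vc=[]
#3 0x4b→b4/s0 L1-HIT; vc=[]
#4 0x8e→b8/s0 MISS; vc=[4]
#5 0x49→b4/s0 VC-HIT; vc=[8]
#6 0x4d→b4/s0 L1-HIT; vc=[8]
#7 0x4f→b4/s0 L1-HIT; vc=[8]
#8 0x23→b2/s0 MISS; vc=[8,4]
#9 0x41→b4/s0 VC-HIT; vc=[8,2]
#10 0x2a→b2/s0 VC-HIT; vc=[8,4]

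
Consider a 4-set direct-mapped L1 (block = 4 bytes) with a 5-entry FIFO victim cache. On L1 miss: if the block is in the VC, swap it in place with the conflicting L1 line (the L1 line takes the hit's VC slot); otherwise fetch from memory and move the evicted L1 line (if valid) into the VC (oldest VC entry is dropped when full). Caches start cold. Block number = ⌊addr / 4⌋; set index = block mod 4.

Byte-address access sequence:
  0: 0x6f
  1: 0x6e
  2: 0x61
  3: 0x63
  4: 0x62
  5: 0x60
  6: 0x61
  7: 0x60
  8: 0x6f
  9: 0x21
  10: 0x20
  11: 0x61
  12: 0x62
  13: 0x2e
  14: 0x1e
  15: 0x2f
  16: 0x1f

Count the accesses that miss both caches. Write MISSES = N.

0: 0x6f (blk 27, set 3) → MISS  vc=[]
1: 0x6e (blk 27, set 3) → L1-HIT  vc=[]
2: 0x61 (blk 24, set 0) → MISS  vc=[]
3: 0x63 (blk 24, set 0) → L1-HIT  vc=[]
4: 0x62 (blk 24, set 0) → L1-HIT  vc=[]
5: 0x60 (blk 24, set 0) → L1-HIT  vc=[]
6: 0x61 (blk 24, set 0) → L1-HIT  vc=[]
7: 0x60 (blk 24, set 0) → L1-HIT  vc=[]
8: 0x6f (blk 27, set 3) → L1-HIT  vc=[]
9: 0x21 (blk 8, set 0) → MISS  vc=[24]
10: 0x20 (blk 8, set 0) → L1-HIT  vc=[24]
11: 0x61 (blk 24, set 0) → VC-HIT  vc=[8]
12: 0x62 (blk 24, set 0) → L1-HIT  vc=[8]
13: 0x2e (blk 11, set 3) → MISS  vc=[8, 27]
14: 0x1e (blk 7, set 3) → MISS  vc=[8, 27, 11]
15: 0x2f (blk 11, set 3) → VC-HIT  vc=[8, 27, 7]
16: 0x1f (blk 7, set 3) → VC-HIT  vc=[8, 27, 11]

MISSES = 5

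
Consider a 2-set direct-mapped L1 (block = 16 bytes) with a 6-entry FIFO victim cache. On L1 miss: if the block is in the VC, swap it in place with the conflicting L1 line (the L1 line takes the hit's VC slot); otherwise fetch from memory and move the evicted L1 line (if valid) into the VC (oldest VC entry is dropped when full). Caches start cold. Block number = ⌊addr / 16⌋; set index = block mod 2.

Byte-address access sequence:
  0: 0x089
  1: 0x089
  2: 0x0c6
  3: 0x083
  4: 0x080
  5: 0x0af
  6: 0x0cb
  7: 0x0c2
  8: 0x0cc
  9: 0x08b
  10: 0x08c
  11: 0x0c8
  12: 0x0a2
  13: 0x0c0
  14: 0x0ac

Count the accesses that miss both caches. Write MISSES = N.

MISSES = 3

0: 0x89 (blk 8, set 0) → MISS  vc=[]
1: 0x89 (blk 8, set 0) → L1-HIT  vc=[]
2: 0xc6 (blk 12, set 0) → MISS  vc=[8]
3: 0x83 (blk 8, set 0) → VC-HIT  vc=[12]
4: 0x80 (blk 8, set 0) → L1-HIT  vc=[12]
5: 0xaf (blk 10, set 0) → MISS  vc=[12, 8]
6: 0xcb (blk 12, set 0) → VC-HIT  vc=[10, 8]
7: 0xc2 (blk 12, set 0) → L1-HIT  vc=[10, 8]
8: 0xcc (blk 12, set 0) → L1-HIT  vc=[10, 8]
9: 0x8b (blk 8, set 0) → VC-HIT  vc=[10, 12]
10: 0x8c (blk 8, set 0) → L1-HIT  vc=[10, 12]
11: 0xc8 (blk 12, set 0) → VC-HIT  vc=[10, 8]
12: 0xa2 (blk 10, set 0) → VC-HIT  vc=[12, 8]
13: 0xc0 (blk 12, set 0) → VC-HIT  vc=[10, 8]
14: 0xac (blk 10, set 0) → VC-HIT  vc=[12, 8]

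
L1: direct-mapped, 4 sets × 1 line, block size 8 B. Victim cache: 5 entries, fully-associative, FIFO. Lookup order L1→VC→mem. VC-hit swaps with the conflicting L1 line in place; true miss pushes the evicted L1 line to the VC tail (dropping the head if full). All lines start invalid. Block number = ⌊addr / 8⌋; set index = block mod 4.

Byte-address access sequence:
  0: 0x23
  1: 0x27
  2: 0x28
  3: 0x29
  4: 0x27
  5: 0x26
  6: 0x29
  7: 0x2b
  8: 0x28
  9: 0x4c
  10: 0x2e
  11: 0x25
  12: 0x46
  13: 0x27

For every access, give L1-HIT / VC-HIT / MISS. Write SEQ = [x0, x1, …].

  [0] addr=0x23 blk=4 s=0: MISS | VC []
  [1] addr=0x27 blk=4 s=0: L1-HIT | VC []
  [2] addr=0x28 blk=5 s=1: MISS | VC []
  [3] addr=0x29 blk=5 s=1: L1-HIT | VC []
  [4] addr=0x27 blk=4 s=0: L1-HIT | VC []
  [5] addr=0x26 blk=4 s=0: L1-HIT | VC []
  [6] addr=0x29 blk=5 s=1: L1-HIT | VC []
  [7] addr=0x2b blk=5 s=1: L1-HIT | VC []
  [8] addr=0x28 blk=5 s=1: L1-HIT | VC []
  [9] addr=0x4c blk=9 s=1: MISS | VC [5]
  [10] addr=0x2e blk=5 s=1: VC-HIT | VC [9]
  [11] addr=0x25 blk=4 s=0: L1-HIT | VC [9]
  [12] addr=0x46 blk=8 s=0: MISS | VC [9, 4]
  [13] addr=0x27 blk=4 s=0: VC-HIT | VC [9, 8]

SEQ = [MISS, L1-HIT, MISS, L1-HIT, L1-HIT, L1-HIT, L1-HIT, L1-HIT, L1-HIT, MISS, VC-HIT, L1-HIT, MISS, VC-HIT]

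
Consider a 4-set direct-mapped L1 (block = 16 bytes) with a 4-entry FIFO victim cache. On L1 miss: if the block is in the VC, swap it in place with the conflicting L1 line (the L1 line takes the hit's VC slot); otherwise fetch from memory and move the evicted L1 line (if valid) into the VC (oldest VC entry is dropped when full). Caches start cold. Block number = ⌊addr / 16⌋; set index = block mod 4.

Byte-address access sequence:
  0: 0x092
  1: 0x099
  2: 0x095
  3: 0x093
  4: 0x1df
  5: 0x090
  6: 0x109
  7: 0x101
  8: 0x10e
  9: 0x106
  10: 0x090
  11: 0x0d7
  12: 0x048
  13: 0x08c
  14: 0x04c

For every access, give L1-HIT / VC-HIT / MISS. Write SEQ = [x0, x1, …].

SEQ = [MISS, L1-HIT, L1-HIT, L1-HIT, MISS, VC-HIT, MISS, L1-HIT, L1-HIT, L1-HIT, L1-HIT, MISS, MISS, MISS, VC-HIT]

0: 0x92 (blk 9, set 1) → MISS  vc=[]
1: 0x99 (blk 9, set 1) → L1-HIT  vc=[]
2: 0x95 (blk 9, set 1) → L1-HIT  vc=[]
3: 0x93 (blk 9, set 1) → L1-HIT  vc=[]
4: 0x1df (blk 29, set 1) → MISS  vc=[9]
5: 0x90 (blk 9, set 1) → VC-HIT  vc=[29]
6: 0x109 (blk 16, set 0) → MISS  vc=[29]
7: 0x101 (blk 16, set 0) → L1-HIT  vc=[29]
8: 0x10e (blk 16, set 0) → L1-HIT  vc=[29]
9: 0x106 (blk 16, set 0) → L1-HIT  vc=[29]
10: 0x90 (blk 9, set 1) → L1-HIT  vc=[29]
11: 0xd7 (blk 13, set 1) → MISS  vc=[29, 9]
12: 0x48 (blk 4, set 0) → MISS  vc=[29, 9, 16]
13: 0x8c (blk 8, set 0) → MISS  vc=[29, 9, 16, 4]
14: 0x4c (blk 4, set 0) → VC-HIT  vc=[29, 9, 16, 8]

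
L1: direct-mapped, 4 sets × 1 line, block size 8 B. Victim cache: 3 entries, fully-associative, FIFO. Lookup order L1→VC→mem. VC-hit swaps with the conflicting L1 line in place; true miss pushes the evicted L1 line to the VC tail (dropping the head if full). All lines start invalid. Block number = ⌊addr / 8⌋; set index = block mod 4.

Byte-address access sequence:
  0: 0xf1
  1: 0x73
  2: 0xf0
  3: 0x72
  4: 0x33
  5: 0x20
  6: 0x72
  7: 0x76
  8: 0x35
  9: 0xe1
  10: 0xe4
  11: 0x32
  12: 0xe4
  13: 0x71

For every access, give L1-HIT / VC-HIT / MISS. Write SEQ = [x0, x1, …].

0: 0xf1 (blk 30, set 2) → MISS  vc=[]
1: 0x73 (blk 14, set 2) → MISS  vc=[30]
2: 0xf0 (blk 30, set 2) → VC-HIT  vc=[14]
3: 0x72 (blk 14, set 2) → VC-HIT  vc=[30]
4: 0x33 (blk 6, set 2) → MISS  vc=[30, 14]
5: 0x20 (blk 4, set 0) → MISS  vc=[30, 14]
6: 0x72 (blk 14, set 2) → VC-HIT  vc=[30, 6]
7: 0x76 (blk 14, set 2) → L1-HIT  vc=[30, 6]
8: 0x35 (blk 6, set 2) → VC-HIT  vc=[30, 14]
9: 0xe1 (blk 28, set 0) → MISS  vc=[30, 14, 4]
10: 0xe4 (blk 28, set 0) → L1-HIT  vc=[30, 14, 4]
11: 0x32 (blk 6, set 2) → L1-HIT  vc=[30, 14, 4]
12: 0xe4 (blk 28, set 0) → L1-HIT  vc=[30, 14, 4]
13: 0x71 (blk 14, set 2) → VC-HIT  vc=[30, 6, 4]

SEQ = [MISS, MISS, VC-HIT, VC-HIT, MISS, MISS, VC-HIT, L1-HIT, VC-HIT, MISS, L1-HIT, L1-HIT, L1-HIT, VC-HIT]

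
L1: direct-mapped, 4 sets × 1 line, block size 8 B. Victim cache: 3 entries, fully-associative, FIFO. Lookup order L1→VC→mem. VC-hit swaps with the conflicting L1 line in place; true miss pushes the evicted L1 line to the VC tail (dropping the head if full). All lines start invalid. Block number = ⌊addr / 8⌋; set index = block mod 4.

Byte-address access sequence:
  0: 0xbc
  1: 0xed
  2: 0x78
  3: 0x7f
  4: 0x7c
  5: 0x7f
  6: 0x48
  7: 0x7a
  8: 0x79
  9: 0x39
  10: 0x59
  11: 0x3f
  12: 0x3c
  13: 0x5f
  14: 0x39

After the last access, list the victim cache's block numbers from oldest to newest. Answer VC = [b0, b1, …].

0: 0xbc (blk 23, set 3) → MISS  vc=[]
1: 0xed (blk 29, set 1) → MISS  vc=[]
2: 0x78 (blk 15, set 3) → MISS  vc=[23]
3: 0x7f (blk 15, set 3) → L1-HIT  vc=[23]
4: 0x7c (blk 15, set 3) → L1-HIT  vc=[23]
5: 0x7f (blk 15, set 3) → L1-HIT  vc=[23]
6: 0x48 (blk 9, set 1) → MISS  vc=[23, 29]
7: 0x7a (blk 15, set 3) → L1-HIT  vc=[23, 29]
8: 0x79 (blk 15, set 3) → L1-HIT  vc=[23, 29]
9: 0x39 (blk 7, set 3) → MISS  vc=[23, 29, 15]
10: 0x59 (blk 11, set 3) → MISS  vc=[29, 15, 7]
11: 0x3f (blk 7, set 3) → VC-HIT  vc=[29, 15, 11]
12: 0x3c (blk 7, set 3) → L1-HIT  vc=[29, 15, 11]
13: 0x5f (blk 11, set 3) → VC-HIT  vc=[29, 15, 7]
14: 0x39 (blk 7, set 3) → VC-HIT  vc=[29, 15, 11]

VC = [29, 15, 11]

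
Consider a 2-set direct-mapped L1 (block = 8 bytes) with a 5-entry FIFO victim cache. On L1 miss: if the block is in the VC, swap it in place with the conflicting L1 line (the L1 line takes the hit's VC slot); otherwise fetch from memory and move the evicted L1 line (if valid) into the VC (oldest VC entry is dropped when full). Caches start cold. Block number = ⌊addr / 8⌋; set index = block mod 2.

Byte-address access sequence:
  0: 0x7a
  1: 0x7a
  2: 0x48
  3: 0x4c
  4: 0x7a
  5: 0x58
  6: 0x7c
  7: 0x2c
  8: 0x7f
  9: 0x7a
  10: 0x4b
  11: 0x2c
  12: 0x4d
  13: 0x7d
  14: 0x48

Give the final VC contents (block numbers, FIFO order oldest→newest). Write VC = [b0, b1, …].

0: 0x7a (blk 15, set 1) → MISS  vc=[]
1: 0x7a (blk 15, set 1) → L1-HIT  vc=[]
2: 0x48 (blk 9, set 1) → MISS  vc=[15]
3: 0x4c (blk 9, set 1) → L1-HIT  vc=[15]
4: 0x7a (blk 15, set 1) → VC-HIT  vc=[9]
5: 0x58 (blk 11, set 1) → MISS  vc=[9, 15]
6: 0x7c (blk 15, set 1) → VC-HIT  vc=[9, 11]
7: 0x2c (blk 5, set 1) → MISS  vc=[9, 11, 15]
8: 0x7f (blk 15, set 1) → VC-HIT  vc=[9, 11, 5]
9: 0x7a (blk 15, set 1) → L1-HIT  vc=[9, 11, 5]
10: 0x4b (blk 9, set 1) → VC-HIT  vc=[15, 11, 5]
11: 0x2c (blk 5, set 1) → VC-HIT  vc=[15, 11, 9]
12: 0x4d (blk 9, set 1) → VC-HIT  vc=[15, 11, 5]
13: 0x7d (blk 15, set 1) → VC-HIT  vc=[9, 11, 5]
14: 0x48 (blk 9, set 1) → VC-HIT  vc=[15, 11, 5]

VC = [15, 11, 5]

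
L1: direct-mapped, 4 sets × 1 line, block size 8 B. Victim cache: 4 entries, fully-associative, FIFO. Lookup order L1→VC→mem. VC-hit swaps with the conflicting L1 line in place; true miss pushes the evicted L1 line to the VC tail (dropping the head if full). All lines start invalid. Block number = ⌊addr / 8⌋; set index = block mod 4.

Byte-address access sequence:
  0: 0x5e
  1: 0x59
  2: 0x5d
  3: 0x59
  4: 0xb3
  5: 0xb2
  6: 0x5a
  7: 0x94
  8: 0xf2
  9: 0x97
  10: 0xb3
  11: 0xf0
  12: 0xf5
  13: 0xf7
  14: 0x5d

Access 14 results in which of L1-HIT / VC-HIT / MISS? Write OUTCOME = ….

  [0] addr=0x5e blk=11 s=3: MISS | VC []
  [1] addr=0x59 blk=11 s=3: L1-HIT | VC []
  [2] addr=0x5d blk=11 s=3: L1-HIT | VC []
  [3] addr=0x59 blk=11 s=3: L1-HIT | VC []
  [4] addr=0xb3 blk=22 s=2: MISS | VC []
  [5] addr=0xb2 blk=22 s=2: L1-HIT | VC []
  [6] addr=0x5a blk=11 s=3: L1-HIT | VC []
  [7] addr=0x94 blk=18 s=2: MISS | VC [22]
  [8] addr=0xf2 blk=30 s=2: MISS | VC [22, 18]
  [9] addr=0x97 blk=18 s=2: VC-HIT | VC [22, 30]
  [10] addr=0xb3 blk=22 s=2: VC-HIT | VC [18, 30]
  [11] addr=0xf0 blk=30 s=2: VC-HIT | VC [18, 22]
  [12] addr=0xf5 blk=30 s=2: L1-HIT | VC [18, 22]
  [13] addr=0xf7 blk=30 s=2: L1-HIT | VC [18, 22]
  [14] addr=0x5d blk=11 s=3: L1-HIT | VC [18, 22]

OUTCOME = L1-HIT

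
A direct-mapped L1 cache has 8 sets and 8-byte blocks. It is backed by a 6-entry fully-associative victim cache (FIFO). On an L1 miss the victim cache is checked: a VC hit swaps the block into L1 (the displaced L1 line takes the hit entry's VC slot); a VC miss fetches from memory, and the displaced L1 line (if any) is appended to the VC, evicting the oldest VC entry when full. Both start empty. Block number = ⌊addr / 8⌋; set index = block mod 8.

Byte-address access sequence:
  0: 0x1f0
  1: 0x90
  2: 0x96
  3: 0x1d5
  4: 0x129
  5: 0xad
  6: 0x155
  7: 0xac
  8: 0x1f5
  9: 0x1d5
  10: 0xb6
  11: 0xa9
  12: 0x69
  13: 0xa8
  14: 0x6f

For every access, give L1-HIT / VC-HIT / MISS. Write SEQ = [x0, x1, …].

  [0] addr=0x1f0 blk=62 s=6: MISS | VC []
  [1] addr=0x90 blk=18 s=2: MISS | VC []
  [2] addr=0x96 blk=18 s=2: L1-HIT | VC []
  [3] addr=0x1d5 blk=58 s=2: MISS | VC [18]
  [4] addr=0x129 blk=37 s=5: MISS | VC [18]
  [5] addr=0xad blk=21 s=5: MISS | VC [18, 37]
  [6] addr=0x155 blk=42 s=2: MISS | VC [18, 37, 58]
  [7] addr=0xac blk=21 s=5: L1-HIT | VC [18, 37, 58]
  [8] addr=0x1f5 blk=62 s=6: L1-HIT | VC [18, 37, 58]
  [9] addr=0x1d5 blk=58 s=2: VC-HIT | VC [18, 37, 42]
  [10] addr=0xb6 blk=22 s=6: MISS | VC [18, 37, 42, 62]
  [11] addr=0xa9 blk=21 s=5: L1-HIT | VC [18, 37, 42, 62]
  [12] addr=0x69 blk=13 s=5: MISS | VC [18, 37, 42, 62, 21]
  [13] addr=0xa8 blk=21 s=5: VC-HIT | VC [18, 37, 42, 62, 13]
  [14] addr=0x6f blk=13 s=5: VC-HIT | VC [18, 37, 42, 62, 21]

SEQ = [MISS, MISS, L1-HIT, MISS, MISS, MISS, MISS, L1-HIT, L1-HIT, VC-HIT, MISS, L1-HIT, MISS, VC-HIT, VC-HIT]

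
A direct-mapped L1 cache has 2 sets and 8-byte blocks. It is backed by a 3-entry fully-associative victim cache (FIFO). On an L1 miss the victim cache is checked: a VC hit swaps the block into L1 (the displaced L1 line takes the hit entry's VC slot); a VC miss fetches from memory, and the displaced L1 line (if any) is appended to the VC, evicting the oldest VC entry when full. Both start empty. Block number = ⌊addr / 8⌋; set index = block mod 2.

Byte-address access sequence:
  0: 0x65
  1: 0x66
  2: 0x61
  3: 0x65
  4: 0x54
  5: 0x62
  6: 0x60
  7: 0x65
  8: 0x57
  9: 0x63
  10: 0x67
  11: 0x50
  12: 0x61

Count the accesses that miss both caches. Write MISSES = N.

  [0] addr=0x65 blk=12 s=0: MISS | VC []
  [1] addr=0x66 blk=12 s=0: L1-HIT | VC []
  [2] addr=0x61 blk=12 s=0: L1-HIT | VC []
  [3] addr=0x65 blk=12 s=0: L1-HIT | VC []
  [4] addr=0x54 blk=10 s=0: MISS | VC [12]
  [5] addr=0x62 blk=12 s=0: VC-HIT | VC [10]
  [6] addr=0x60 blk=12 s=0: L1-HIT | VC [10]
  [7] addr=0x65 blk=12 s=0: L1-HIT | VC [10]
  [8] addr=0x57 blk=10 s=0: VC-HIT | VC [12]
  [9] addr=0x63 blk=12 s=0: VC-HIT | VC [10]
  [10] addr=0x67 blk=12 s=0: L1-HIT | VC [10]
  [11] addr=0x50 blk=10 s=0: VC-HIT | VC [12]
  [12] addr=0x61 blk=12 s=0: VC-HIT | VC [10]

MISSES = 2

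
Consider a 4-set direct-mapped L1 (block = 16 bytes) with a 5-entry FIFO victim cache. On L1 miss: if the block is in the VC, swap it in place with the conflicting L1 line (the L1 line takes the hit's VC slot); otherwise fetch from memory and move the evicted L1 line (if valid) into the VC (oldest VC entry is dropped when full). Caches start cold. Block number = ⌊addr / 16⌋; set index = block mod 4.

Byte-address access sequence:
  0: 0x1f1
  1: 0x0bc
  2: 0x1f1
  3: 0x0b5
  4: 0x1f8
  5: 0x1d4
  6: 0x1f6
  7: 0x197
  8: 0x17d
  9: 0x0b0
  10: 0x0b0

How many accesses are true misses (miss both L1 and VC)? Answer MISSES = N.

0: 0x1f1 (blk 31, set 3) → MISS  vc=[]
1: 0xbc (blk 11, set 3) → MISS  vc=[31]
2: 0x1f1 (blk 31, set 3) → VC-HIT  vc=[11]
3: 0xb5 (blk 11, set 3) → VC-HIT  vc=[31]
4: 0x1f8 (blk 31, set 3) → VC-HIT  vc=[11]
5: 0x1d4 (blk 29, set 1) → MISS  vc=[11]
6: 0x1f6 (blk 31, set 3) → L1-HIT  vc=[11]
7: 0x197 (blk 25, set 1) → MISS  vc=[11, 29]
8: 0x17d (blk 23, set 3) → MISS  vc=[11, 29, 31]
9: 0xb0 (blk 11, set 3) → VC-HIT  vc=[23, 29, 31]
10: 0xb0 (blk 11, set 3) → L1-HIT  vc=[23, 29, 31]

MISSES = 5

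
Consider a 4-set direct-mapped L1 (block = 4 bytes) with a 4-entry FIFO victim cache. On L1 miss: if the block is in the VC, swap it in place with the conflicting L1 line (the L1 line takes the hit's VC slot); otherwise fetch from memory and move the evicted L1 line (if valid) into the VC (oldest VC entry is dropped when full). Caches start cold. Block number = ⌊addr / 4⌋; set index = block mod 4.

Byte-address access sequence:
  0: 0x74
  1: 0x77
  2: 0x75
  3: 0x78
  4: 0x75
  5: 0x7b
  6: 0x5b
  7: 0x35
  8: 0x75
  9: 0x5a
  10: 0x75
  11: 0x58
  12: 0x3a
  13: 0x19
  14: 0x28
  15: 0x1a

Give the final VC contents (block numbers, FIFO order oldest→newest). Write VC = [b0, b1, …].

#0 0x74→b29/s1 MISS; vc=[]
#1 0x77→b29/s1 L1-HIT; vc=[]
#2 0x75→b29/s1 L1-HIT; vc=[]
#3 0x78→b30/s2 MISS; vc=[]
#4 0x75→b29/s1 L1-HIT; vc=[]
#5 0x7b→b30/s2 L1-HIT; vc=[]
#6 0x5b→b22/s2 MISS; vc=[30]
#7 0x35→b13/s1 MISS; vc=[30,29]
#8 0x75→b29/s1 VC-HIT; vc=[30,13]
#9 0x5a→b22/s2 L1-HIT; vc=[30,13]
#10 0x75→b29/s1 L1-HIT; vc=[30,13]
#11 0x58→b22/s2 L1-HIT; vc=[30,13]
#12 0x3a→b14/s2 MISS; vc=[30,13,22]
#13 0x19→b6/s2 MISS; vc=[30,13,22,14]
#14 0x28→b10/s2 MISS; vc=[13,22,14,6]
#15 0x1a→b6/s2 VC-HIT; vc=[13,22,14,10]

VC = [13, 22, 14, 10]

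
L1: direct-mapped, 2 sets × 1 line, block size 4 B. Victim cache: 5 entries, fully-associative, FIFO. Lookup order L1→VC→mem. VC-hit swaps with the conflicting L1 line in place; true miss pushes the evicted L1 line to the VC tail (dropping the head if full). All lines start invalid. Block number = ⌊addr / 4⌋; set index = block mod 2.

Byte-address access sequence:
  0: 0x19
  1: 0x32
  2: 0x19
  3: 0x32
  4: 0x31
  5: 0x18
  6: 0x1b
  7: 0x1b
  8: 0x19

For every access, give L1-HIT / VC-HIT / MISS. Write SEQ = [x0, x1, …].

#0 0x19→b6/s0 MISS; vc=[]
#1 0x32→b12/s0 MISS; vc=[6]
#2 0x19→b6/s0 VC-HIT; vc=[12]
#3 0x32→b12/s0 VC-HIT; vc=[6]
#4 0x31→b12/s0 L1-HIT; vc=[6]
#5 0x18→b6/s0 VC-HIT; vc=[12]
#6 0x1b→b6/s0 L1-HIT; vc=[12]
#7 0x1b→b6/s0 L1-HIT; vc=[12]
#8 0x19→b6/s0 L1-HIT; vc=[12]

SEQ = [MISS, MISS, VC-HIT, VC-HIT, L1-HIT, VC-HIT, L1-HIT, L1-HIT, L1-HIT]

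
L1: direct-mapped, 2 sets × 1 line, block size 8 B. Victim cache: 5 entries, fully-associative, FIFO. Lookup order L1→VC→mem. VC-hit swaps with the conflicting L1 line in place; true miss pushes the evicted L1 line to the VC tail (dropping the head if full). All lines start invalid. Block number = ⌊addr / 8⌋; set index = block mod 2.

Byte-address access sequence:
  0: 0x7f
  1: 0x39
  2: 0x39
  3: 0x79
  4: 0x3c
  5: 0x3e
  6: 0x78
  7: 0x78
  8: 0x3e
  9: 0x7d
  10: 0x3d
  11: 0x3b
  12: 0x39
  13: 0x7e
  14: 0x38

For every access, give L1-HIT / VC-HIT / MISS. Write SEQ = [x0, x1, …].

#0 0x7f→b15/s1 MISS; vc=[]
#1 0x39→b7/s1 MISS; vc=[15]
#2 0x39→b7/s1 L1-HIT; vc=[15]
#3 0x79→b15/s1 VC-HIT; vc=[7]
#4 0x3c→b7/s1 VC-HIT; vc=[15]
#5 0x3e→b7/s1 L1-HIT; vc=[15]
#6 0x78→b15/s1 VC-HIT; vc=[7]
#7 0x78→b15/s1 L1-HIT; vc=[7]
#8 0x3e→b7/s1 VC-HIT; vc=[15]
#9 0x7d→b15/s1 VC-HIT; vc=[7]
#10 0x3d→b7/s1 VC-HIT; vc=[15]
#11 0x3b→b7/s1 L1-HIT; vc=[15]
#12 0x39→b7/s1 L1-HIT; vc=[15]
#13 0x7e→b15/s1 VC-HIT; vc=[7]
#14 0x38→b7/s1 VC-HIT; vc=[15]

SEQ = [MISS, MISS, L1-HIT, VC-HIT, VC-HIT, L1-HIT, VC-HIT, L1-HIT, VC-HIT, VC-HIT, VC-HIT, L1-HIT, L1-HIT, VC-HIT, VC-HIT]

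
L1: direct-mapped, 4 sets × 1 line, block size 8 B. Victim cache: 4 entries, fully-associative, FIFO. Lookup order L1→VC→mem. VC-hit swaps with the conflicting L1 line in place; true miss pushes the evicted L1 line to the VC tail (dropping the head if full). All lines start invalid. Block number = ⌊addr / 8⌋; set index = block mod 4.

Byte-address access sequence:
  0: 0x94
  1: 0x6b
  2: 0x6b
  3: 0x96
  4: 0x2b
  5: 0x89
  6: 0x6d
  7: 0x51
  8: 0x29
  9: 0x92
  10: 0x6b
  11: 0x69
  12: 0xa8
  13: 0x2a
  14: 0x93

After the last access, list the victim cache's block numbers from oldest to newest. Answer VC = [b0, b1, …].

VC = [17, 21, 10, 13]

0: 0x94 (blk 18, set 2) → MISS  vc=[]
1: 0x6b (blk 13, set 1) → MISS  vc=[]
2: 0x6b (blk 13, set 1) → L1-HIT  vc=[]
3: 0x96 (blk 18, set 2) → L1-HIT  vc=[]
4: 0x2b (blk 5, set 1) → MISS  vc=[13]
5: 0x89 (blk 17, set 1) → MISS  vc=[13, 5]
6: 0x6d (blk 13, set 1) → VC-HIT  vc=[17, 5]
7: 0x51 (blk 10, set 2) → MISS  vc=[17, 5, 18]
8: 0x29 (blk 5, set 1) → VC-HIT  vc=[17, 13, 18]
9: 0x92 (blk 18, set 2) → VC-HIT  vc=[17, 13, 10]
10: 0x6b (blk 13, set 1) → VC-HIT  vc=[17, 5, 10]
11: 0x69 (blk 13, set 1) → L1-HIT  vc=[17, 5, 10]
12: 0xa8 (blk 21, set 1) → MISS  vc=[17, 5, 10, 13]
13: 0x2a (blk 5, set 1) → VC-HIT  vc=[17, 21, 10, 13]
14: 0x93 (blk 18, set 2) → L1-HIT  vc=[17, 21, 10, 13]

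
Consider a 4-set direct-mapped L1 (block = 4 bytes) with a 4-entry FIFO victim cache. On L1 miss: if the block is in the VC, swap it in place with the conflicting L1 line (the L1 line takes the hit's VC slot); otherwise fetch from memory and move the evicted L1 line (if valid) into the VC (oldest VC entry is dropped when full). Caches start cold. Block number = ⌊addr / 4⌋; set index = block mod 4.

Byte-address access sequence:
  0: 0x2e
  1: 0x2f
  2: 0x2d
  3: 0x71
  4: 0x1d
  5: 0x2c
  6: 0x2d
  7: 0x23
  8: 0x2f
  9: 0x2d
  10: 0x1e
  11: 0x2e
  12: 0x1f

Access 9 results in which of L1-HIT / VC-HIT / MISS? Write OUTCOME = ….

#0 0x2e→b11/s3 MISS; vc=[]
#1 0x2f→b11/s3 L1-HIT; vc=[]
#2 0x2d→b11/s3 L1-HIT; vc=[]
#3 0x71→b28/s0 MISS; vc=[]
#4 0x1d→b7/s3 MISS; vc=[11]
#5 0x2c→b11/s3 VC-HIT; vc=[7]
#6 0x2d→b11/s3 L1-HIT; vc=[7]
#7 0x23→b8/s0 MISS; vc=[7,28]
#8 0x2f→b11/s3 L1-HIT; vc=[7,28]
#9 0x2d→b11/s3 L1-HIT; vc=[7,28]
#10 0x1e→b7/s3 VC-HIT; vc=[11,28]
#11 0x2e→b11/s3 VC-HIT; vc=[7,28]
#12 0x1f→b7/s3 VC-HIT; vc=[11,28]

OUTCOME = L1-HIT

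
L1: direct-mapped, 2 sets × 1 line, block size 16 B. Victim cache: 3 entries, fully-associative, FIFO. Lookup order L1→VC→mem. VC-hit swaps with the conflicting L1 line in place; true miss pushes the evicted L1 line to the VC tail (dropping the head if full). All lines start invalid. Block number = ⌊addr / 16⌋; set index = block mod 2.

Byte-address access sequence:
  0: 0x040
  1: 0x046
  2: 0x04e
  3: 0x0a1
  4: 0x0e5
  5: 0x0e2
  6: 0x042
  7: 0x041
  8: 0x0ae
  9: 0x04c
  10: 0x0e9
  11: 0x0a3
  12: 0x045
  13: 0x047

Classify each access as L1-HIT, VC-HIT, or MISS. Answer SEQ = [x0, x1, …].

SEQ = [MISS, L1-HIT, L1-HIT, MISS, MISS, L1-HIT, VC-HIT, L1-HIT, VC-HIT, VC-HIT, VC-HIT, VC-HIT, VC-HIT, L1-HIT]

0: 0x40 (blk 4, set 0) → MISS  vc=[]
1: 0x46 (blk 4, set 0) → L1-HIT  vc=[]
2: 0x4e (blk 4, set 0) → L1-HIT  vc=[]
3: 0xa1 (blk 10, set 0) → MISS  vc=[4]
4: 0xe5 (blk 14, set 0) → MISS  vc=[4, 10]
5: 0xe2 (blk 14, set 0) → L1-HIT  vc=[4, 10]
6: 0x42 (blk 4, set 0) → VC-HIT  vc=[14, 10]
7: 0x41 (blk 4, set 0) → L1-HIT  vc=[14, 10]
8: 0xae (blk 10, set 0) → VC-HIT  vc=[14, 4]
9: 0x4c (blk 4, set 0) → VC-HIT  vc=[14, 10]
10: 0xe9 (blk 14, set 0) → VC-HIT  vc=[4, 10]
11: 0xa3 (blk 10, set 0) → VC-HIT  vc=[4, 14]
12: 0x45 (blk 4, set 0) → VC-HIT  vc=[10, 14]
13: 0x47 (blk 4, set 0) → L1-HIT  vc=[10, 14]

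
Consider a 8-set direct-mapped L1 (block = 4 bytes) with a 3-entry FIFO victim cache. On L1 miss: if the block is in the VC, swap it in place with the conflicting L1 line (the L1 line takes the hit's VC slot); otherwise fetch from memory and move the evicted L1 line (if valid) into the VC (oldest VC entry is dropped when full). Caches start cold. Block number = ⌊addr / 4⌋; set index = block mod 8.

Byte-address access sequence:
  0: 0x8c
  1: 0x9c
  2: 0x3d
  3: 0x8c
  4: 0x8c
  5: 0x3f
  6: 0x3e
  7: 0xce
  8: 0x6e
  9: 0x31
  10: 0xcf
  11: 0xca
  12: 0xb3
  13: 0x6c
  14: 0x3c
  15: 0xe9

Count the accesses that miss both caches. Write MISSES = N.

MISSES = 9

#0 0x8c→b35/s3 MISS; vc=[]
#1 0x9c→b39/s7 MISS; vc=[]
#2 0x3d→b15/s7 MISS; vc=[39]
#3 0x8c→b35/s3 L1-HIT; vc=[39]
#4 0x8c→b35/s3 L1-HIT; vc=[39]
#5 0x3f→b15/s7 L1-HIT; vc=[39]
#6 0x3e→b15/s7 L1-HIT; vc=[39]
#7 0xce→b51/s3 MISS; vc=[39,35]
#8 0x6e→b27/s3 MISS; vc=[39,35,51]
#9 0x31→b12/s4 MISS; vc=[39,35,51]
#10 0xcf→b51/s3 VC-HIT; vc=[39,35,27]
#11 0xca→b50/s2 MISS; vc=[39,35,27]
#12 0xb3→b44/s4 MISS; vc=[35,27,12]
#13 0x6c→b27/s3 VC-HIT; vc=[35,51,12]
#14 0x3c→b15/s7 L1-HIT; vc=[35,51,12]
#15 0xe9→b58/s2 MISS; vc=[51,12,50]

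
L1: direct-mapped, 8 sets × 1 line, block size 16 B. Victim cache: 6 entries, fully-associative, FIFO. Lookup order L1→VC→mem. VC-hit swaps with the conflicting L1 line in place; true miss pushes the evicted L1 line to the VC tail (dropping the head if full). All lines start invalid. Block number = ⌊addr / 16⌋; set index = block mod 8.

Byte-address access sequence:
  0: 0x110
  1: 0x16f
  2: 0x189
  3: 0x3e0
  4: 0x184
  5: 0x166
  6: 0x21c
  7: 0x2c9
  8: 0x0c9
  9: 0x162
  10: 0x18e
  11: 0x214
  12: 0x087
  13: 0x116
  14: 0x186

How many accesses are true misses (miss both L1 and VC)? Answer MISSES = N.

MISSES = 8

#0 0x110→b17/s1 MISS; vc=[]
#1 0x16f→b22/s6 MISS; vc=[]
#2 0x189→b24/s0 MISS; vc=[]
#3 0x3e0→b62/s6 MISS; vc=[22]
#4 0x184→b24/s0 L1-HIT; vc=[22]
#5 0x166→b22/s6 VC-HIT; vc=[62]
#6 0x21c→b33/s1 MISS; vc=[62,17]
#7 0x2c9→b44/s4 MISS; vc=[62,17]
#8 0xc9→b12/s4 MISS; vc=[62,17,44]
#9 0x162→b22/s6 L1-HIT; vc=[62,17,44]
#10 0x18e→b24/s0 L1-HIT; vc=[62,17,44]
#11 0x214→b33/s1 L1-HIT; vc=[62,17,44]
#12 0x87→b8/s0 MISS; vc=[62,17,44,24]
#13 0x116→b17/s1 VC-HIT; vc=[62,33,44,24]
#14 0x186→b24/s0 VC-HIT; vc=[62,33,44,8]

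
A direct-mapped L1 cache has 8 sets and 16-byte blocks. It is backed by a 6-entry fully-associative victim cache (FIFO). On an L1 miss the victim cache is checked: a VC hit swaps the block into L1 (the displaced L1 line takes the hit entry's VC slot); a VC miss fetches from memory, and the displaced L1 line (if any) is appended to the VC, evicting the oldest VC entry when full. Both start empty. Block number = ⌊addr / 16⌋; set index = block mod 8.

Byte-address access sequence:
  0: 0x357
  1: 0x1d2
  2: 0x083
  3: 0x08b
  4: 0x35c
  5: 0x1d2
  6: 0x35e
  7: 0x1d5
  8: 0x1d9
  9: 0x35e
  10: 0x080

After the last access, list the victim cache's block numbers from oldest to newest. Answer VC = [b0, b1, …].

  [0] addr=0x357 blk=53 s=5: MISS | VC []
  [1] addr=0x1d2 blk=29 s=5: MISS | VC [53]
  [2] addr=0x83 blk=8 s=0: MISS | VC [53]
  [3] addr=0x8b blk=8 s=0: L1-HIT | VC [53]
  [4] addr=0x35c blk=53 s=5: VC-HIT | VC [29]
  [5] addr=0x1d2 blk=29 s=5: VC-HIT | VC [53]
  [6] addr=0x35e blk=53 s=5: VC-HIT | VC [29]
  [7] addr=0x1d5 blk=29 s=5: VC-HIT | VC [53]
  [8] addr=0x1d9 blk=29 s=5: L1-HIT | VC [53]
  [9] addr=0x35e blk=53 s=5: VC-HIT | VC [29]
  [10] addr=0x80 blk=8 s=0: L1-HIT | VC [29]

VC = [29]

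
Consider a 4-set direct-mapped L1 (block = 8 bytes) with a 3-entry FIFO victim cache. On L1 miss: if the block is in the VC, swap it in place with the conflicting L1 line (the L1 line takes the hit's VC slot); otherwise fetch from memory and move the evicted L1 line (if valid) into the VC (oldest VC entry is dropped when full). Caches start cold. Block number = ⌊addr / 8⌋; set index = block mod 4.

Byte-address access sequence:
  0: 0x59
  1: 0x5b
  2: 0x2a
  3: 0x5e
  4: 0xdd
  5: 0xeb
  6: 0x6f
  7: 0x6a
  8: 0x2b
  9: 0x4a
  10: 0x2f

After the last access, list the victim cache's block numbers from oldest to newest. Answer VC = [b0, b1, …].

VC = [13, 29, 9]

0: 0x59 (blk 11, set 3) → MISS  vc=[]
1: 0x5b (blk 11, set 3) → L1-HIT  vc=[]
2: 0x2a (blk 5, set 1) → MISS  vc=[]
3: 0x5e (blk 11, set 3) → L1-HIT  vc=[]
4: 0xdd (blk 27, set 3) → MISS  vc=[11]
5: 0xeb (blk 29, set 1) → MISS  vc=[11, 5]
6: 0x6f (blk 13, set 1) → MISS  vc=[11, 5, 29]
7: 0x6a (blk 13, set 1) → L1-HIT  vc=[11, 5, 29]
8: 0x2b (blk 5, set 1) → VC-HIT  vc=[11, 13, 29]
9: 0x4a (blk 9, set 1) → MISS  vc=[13, 29, 5]
10: 0x2f (blk 5, set 1) → VC-HIT  vc=[13, 29, 9]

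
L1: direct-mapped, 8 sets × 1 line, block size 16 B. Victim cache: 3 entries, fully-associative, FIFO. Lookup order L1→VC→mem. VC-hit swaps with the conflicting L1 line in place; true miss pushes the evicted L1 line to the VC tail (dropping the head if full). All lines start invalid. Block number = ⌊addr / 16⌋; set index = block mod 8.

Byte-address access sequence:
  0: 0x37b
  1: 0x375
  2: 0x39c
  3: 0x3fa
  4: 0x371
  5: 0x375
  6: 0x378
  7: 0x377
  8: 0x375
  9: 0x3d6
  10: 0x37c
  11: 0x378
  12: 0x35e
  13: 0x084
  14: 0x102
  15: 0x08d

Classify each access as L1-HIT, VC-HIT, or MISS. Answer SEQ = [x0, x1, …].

SEQ = [MISS, L1-HIT, MISS, MISS, VC-HIT, L1-HIT, L1-HIT, L1-HIT, L1-HIT, MISS, L1-HIT, L1-HIT, MISS, MISS, MISS, VC-HIT]

0: 0x37b (blk 55, set 7) → MISS  vc=[]
1: 0x375 (blk 55, set 7) → L1-HIT  vc=[]
2: 0x39c (blk 57, set 1) → MISS  vc=[]
3: 0x3fa (blk 63, set 7) → MISS  vc=[55]
4: 0x371 (blk 55, set 7) → VC-HIT  vc=[63]
5: 0x375 (blk 55, set 7) → L1-HIT  vc=[63]
6: 0x378 (blk 55, set 7) → L1-HIT  vc=[63]
7: 0x377 (blk 55, set 7) → L1-HIT  vc=[63]
8: 0x375 (blk 55, set 7) → L1-HIT  vc=[63]
9: 0x3d6 (blk 61, set 5) → MISS  vc=[63]
10: 0x37c (blk 55, set 7) → L1-HIT  vc=[63]
11: 0x378 (blk 55, set 7) → L1-HIT  vc=[63]
12: 0x35e (blk 53, set 5) → MISS  vc=[63, 61]
13: 0x84 (blk 8, set 0) → MISS  vc=[63, 61]
14: 0x102 (blk 16, set 0) → MISS  vc=[63, 61, 8]
15: 0x8d (blk 8, set 0) → VC-HIT  vc=[63, 61, 16]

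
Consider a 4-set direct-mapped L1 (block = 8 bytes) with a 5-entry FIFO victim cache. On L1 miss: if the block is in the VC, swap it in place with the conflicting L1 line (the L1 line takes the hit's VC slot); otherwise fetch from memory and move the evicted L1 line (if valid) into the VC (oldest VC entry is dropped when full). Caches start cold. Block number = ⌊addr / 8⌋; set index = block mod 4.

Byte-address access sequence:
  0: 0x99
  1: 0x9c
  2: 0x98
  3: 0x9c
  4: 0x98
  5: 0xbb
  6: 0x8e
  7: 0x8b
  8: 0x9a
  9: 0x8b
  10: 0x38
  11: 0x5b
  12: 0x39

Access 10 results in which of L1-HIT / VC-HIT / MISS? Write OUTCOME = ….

OUTCOME = MISS

#0 0x99→b19/s3 MISS; vc=[]
#1 0x9c→b19/s3 L1-HIT; vc=[]
#2 0x98→b19/s3 L1-HIT; vc=[]
#3 0x9c→b19/s3 L1-HIT; vc=[]
#4 0x98→b19/s3 L1-HIT; vc=[]
#5 0xbb→b23/s3 MISS; vc=[19]
#6 0x8e→b17/s1 MISS; vc=[19]
#7 0x8b→b17/s1 L1-HIT; vc=[19]
#8 0x9a→b19/s3 VC-HIT; vc=[23]
#9 0x8b→b17/s1 L1-HIT; vc=[23]
#10 0x38→b7/s3 MISS; vc=[23,19]
#11 0x5b→b11/s3 MISS; vc=[23,19,7]
#12 0x39→b7/s3 VC-HIT; vc=[23,19,11]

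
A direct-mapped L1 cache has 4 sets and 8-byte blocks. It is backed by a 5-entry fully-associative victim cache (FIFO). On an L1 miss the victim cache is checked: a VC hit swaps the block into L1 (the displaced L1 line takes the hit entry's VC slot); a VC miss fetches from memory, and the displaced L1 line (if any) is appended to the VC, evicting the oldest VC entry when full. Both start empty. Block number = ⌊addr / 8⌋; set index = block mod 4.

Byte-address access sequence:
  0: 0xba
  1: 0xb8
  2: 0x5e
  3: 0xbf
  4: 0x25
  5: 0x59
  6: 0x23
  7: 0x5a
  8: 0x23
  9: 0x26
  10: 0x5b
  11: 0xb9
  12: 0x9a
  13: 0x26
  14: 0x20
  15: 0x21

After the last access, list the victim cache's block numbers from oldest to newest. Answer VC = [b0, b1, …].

VC = [11, 23]

0: 0xba (blk 23, set 3) → MISS  vc=[]
1: 0xb8 (blk 23, set 3) → L1-HIT  vc=[]
2: 0x5e (blk 11, set 3) → MISS  vc=[23]
3: 0xbf (blk 23, set 3) → VC-HIT  vc=[11]
4: 0x25 (blk 4, set 0) → MISS  vc=[11]
5: 0x59 (blk 11, set 3) → VC-HIT  vc=[23]
6: 0x23 (blk 4, set 0) → L1-HIT  vc=[23]
7: 0x5a (blk 11, set 3) → L1-HIT  vc=[23]
8: 0x23 (blk 4, set 0) → L1-HIT  vc=[23]
9: 0x26 (blk 4, set 0) → L1-HIT  vc=[23]
10: 0x5b (blk 11, set 3) → L1-HIT  vc=[23]
11: 0xb9 (blk 23, set 3) → VC-HIT  vc=[11]
12: 0x9a (blk 19, set 3) → MISS  vc=[11, 23]
13: 0x26 (blk 4, set 0) → L1-HIT  vc=[11, 23]
14: 0x20 (blk 4, set 0) → L1-HIT  vc=[11, 23]
15: 0x21 (blk 4, set 0) → L1-HIT  vc=[11, 23]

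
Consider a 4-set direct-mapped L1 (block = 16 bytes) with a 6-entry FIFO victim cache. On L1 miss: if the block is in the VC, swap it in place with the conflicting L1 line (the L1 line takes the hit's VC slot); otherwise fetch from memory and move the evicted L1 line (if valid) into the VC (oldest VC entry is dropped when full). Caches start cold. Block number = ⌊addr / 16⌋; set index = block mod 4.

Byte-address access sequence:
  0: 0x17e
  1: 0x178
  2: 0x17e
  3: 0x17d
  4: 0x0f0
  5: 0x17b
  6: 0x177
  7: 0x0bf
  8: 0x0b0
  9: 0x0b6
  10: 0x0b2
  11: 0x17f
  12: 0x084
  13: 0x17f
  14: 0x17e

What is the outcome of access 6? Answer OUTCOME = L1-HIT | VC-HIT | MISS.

0: 0x17e (blk 23, set 3) → MISS  vc=[]
1: 0x178 (blk 23, set 3) → L1-HIT  vc=[]
2: 0x17e (blk 23, set 3) → L1-HIT  vc=[]
3: 0x17d (blk 23, set 3) → L1-HIT  vc=[]
4: 0xf0 (blk 15, set 3) → MISS  vc=[23]
5: 0x17b (blk 23, set 3) → VC-HIT  vc=[15]
6: 0x177 (blk 23, set 3) → L1-HIT  vc=[15]
7: 0xbf (blk 11, set 3) → MISS  vc=[15, 23]
8: 0xb0 (blk 11, set 3) → L1-HIT  vc=[15, 23]
9: 0xb6 (blk 11, set 3) → L1-HIT  vc=[15, 23]
10: 0xb2 (blk 11, set 3) → L1-HIT  vc=[15, 23]
11: 0x17f (blk 23, set 3) → VC-HIT  vc=[15, 11]
12: 0x84 (blk 8, set 0) → MISS  vc=[15, 11]
13: 0x17f (blk 23, set 3) → L1-HIT  vc=[15, 11]
14: 0x17e (blk 23, set 3) → L1-HIT  vc=[15, 11]

OUTCOME = L1-HIT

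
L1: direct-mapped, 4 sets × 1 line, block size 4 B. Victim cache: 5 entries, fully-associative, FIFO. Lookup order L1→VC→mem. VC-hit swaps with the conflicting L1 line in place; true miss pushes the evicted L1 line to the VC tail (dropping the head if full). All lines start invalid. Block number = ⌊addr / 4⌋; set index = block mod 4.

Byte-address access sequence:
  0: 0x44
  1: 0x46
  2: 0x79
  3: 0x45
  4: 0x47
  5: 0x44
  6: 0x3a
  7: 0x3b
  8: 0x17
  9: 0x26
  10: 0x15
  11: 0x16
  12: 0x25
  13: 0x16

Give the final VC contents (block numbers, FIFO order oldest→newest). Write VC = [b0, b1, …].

  [0] addr=0x44 blk=17 s=1: MISS | VC []
  [1] addr=0x46 blk=17 s=1: L1-HIT | VC []
  [2] addr=0x79 blk=30 s=2: MISS | VC []
  [3] addr=0x45 blk=17 s=1: L1-HIT | VC []
  [4] addr=0x47 blk=17 s=1: L1-HIT | VC []
  [5] addr=0x44 blk=17 s=1: L1-HIT | VC []
  [6] addr=0x3a blk=14 s=2: MISS | VC [30]
  [7] addr=0x3b blk=14 s=2: L1-HIT | VC [30]
  [8] addr=0x17 blk=5 s=1: MISS | VC [30, 17]
  [9] addr=0x26 blk=9 s=1: MISS | VC [30, 17, 5]
  [10] addr=0x15 blk=5 s=1: VC-HIT | VC [30, 17, 9]
  [11] addr=0x16 blk=5 s=1: L1-HIT | VC [30, 17, 9]
  [12] addr=0x25 blk=9 s=1: VC-HIT | VC [30, 17, 5]
  [13] addr=0x16 blk=5 s=1: VC-HIT | VC [30, 17, 9]

VC = [30, 17, 9]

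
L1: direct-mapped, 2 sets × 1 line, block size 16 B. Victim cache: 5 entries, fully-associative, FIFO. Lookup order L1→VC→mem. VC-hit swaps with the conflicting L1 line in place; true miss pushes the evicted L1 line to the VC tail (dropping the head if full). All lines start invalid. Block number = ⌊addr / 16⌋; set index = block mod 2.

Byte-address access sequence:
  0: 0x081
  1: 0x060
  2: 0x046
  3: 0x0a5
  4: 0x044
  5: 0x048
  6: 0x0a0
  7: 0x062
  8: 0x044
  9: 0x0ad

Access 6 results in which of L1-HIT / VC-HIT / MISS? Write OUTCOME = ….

OUTCOME = VC-HIT

#0 0x81→b8/s0 MISS; vc=[]
#1 0x60→b6/s0 MISS; vc=[8]
#2 0x46→b4/s0 MISS; vc=[8,6]
#3 0xa5→b10/s0 MISS; vc=[8,6,4]
#4 0x44→b4/s0 VC-HIT; vc=[8,6,10]
#5 0x48→b4/s0 L1-HIT; vc=[8,6,10]
#6 0xa0→b10/s0 VC-HIT; vc=[8,6,4]
#7 0x62→b6/s0 VC-HIT; vc=[8,10,4]
#8 0x44→b4/s0 VC-HIT; vc=[8,10,6]
#9 0xad→b10/s0 VC-HIT; vc=[8,4,6]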